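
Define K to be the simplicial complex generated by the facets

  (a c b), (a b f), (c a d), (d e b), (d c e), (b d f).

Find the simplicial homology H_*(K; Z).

Order the vertices as a < b < c < d < e < f. Listing each simplex with vertices in this order, K has dimension 2 with simplices:

  0-simplices (6): a, b, c, d, e, f
  1-simplices (12): ab, ac, ad, af, bc, bd, be, bf, cd, ce, de, df
  2-simplices (6): abc, abf, acd, bde, bdf, cde

giving chain groups C_0 ≅ Z^6, C_1 ≅ Z^12, C_2 ≅ Z^6.

The boundary map ∂_1: C_1 → C_0 is given by ∂[p,q] = [q] − [p]. For instance
  ∂df = f − d.
The resulting 6×12 matrix has rank 5, and its Smith normal form has invariant factors (1,1,1,1,1).

The boundary map ∂_2: C_2 → C_1 acts by ∂[p,q,r] = [q,r] − [p,r] + [p,q]. For instance
  ∂bdf = df − bf + bd,
  ∂bde = de − be + bd.
The 12×6 boundary matrix has rank 6 and Smith normal form diag(1,1,1,1,1,1).

Now H_k = ker ∂_k / im ∂_{k+1}, so:

  H_0: rank C_0 − rank ∂_1 = 6 − 5 = 1, and the invariant factors of ∂_1 are all 1, so H_0 = Z.
  H_1: rank ker ∂_1 − rank ∂_2 = (12 − 5) − 6 = 1, and the invariant factors of ∂_2 are all 1, so H_1 = Z.
  H_2: rank ker ∂_2 − rank ∂_3 = (6 − 6) − 0 = 0, and there is no ∂_3, so H_2 = 0.

H_0 ≅ Z,  H_1 ≅ Z,  H_2 = 0.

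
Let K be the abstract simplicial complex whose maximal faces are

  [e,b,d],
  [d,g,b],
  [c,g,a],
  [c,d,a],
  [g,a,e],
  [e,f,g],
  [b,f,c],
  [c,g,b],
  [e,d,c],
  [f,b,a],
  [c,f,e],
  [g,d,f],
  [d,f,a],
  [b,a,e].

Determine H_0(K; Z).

We work with the vertex ordering a < b < c < d < e < f < g. The simplices of K, each written with vertices in increasing order, are:

  0-simplices (7): a, b, c, d, e, f, g
  1-simplices (21): ab, ac, ad, ae, af, ag, bc, bd, be, bf, bg, cd, ce, cf, cg, de, df, dg, ef, eg, fg
  2-simplices (14): abe, abf, acd, acg, adf, aeg, bcf, bcg, bde, bdg, cde, cef, dfg, efg

so the chain groups are C_0 ≅ Z^7, C_1 ≅ Z^21, C_2 ≅ Z^14.

The boundary map ∂_1: C_1 → C_0 sends each edge [p,q] (with p < q) to q − p. For instance
  ∂be = e − b.
The resulting 7×21 matrix has rank 6, and its Smith normal form has invariant factors (1,1,1,1,1,1).

The boundary map ∂_2: C_2 → C_1 sends each 2-simplex [p,q,r] to [q,r] − [p,r] + [p,q]. For instance
  ∂abe = be − ae + ab,
  ∂bcf = cf − bf + bc.
As a 21×14 matrix over Z this has rank 13, with invariant factors (1,1,1,1,1,1,1,1,1,1,1,1,1).

Computing H_k = (kernel of ∂_k) / (image of ∂_{k+1}):

  H_0: rank C_0 − rank ∂_1 = 7 − 6 = 1, and the invariant factors of ∂_1 are all 1, so H_0 ≅ Z.

(K is a triangulation of the torus T^2.)

H_0 ≅ Z.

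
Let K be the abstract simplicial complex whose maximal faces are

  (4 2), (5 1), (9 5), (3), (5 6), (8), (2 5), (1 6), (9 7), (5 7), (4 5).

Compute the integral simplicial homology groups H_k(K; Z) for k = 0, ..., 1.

H_0 ≅ Z^3,  H_1 ≅ Z^3.

We work with the vertex ordering 1 < 2 < 3 < 4 < 5 < 6 < 7 < 8 < 9. The simplices of K, each written with vertices in increasing order, are:

  0-simplices (9): [1], [2], [3], [4], [5], [6], [7], [8], [9]
  1-simplices (9): [1,5], [1,6], [2,4], [2,5], [4,5], [5,6], [5,7], [5,9], [7,9]

Hence C_0 ≅ Z^9, C_1 ≅ Z^9.

The boundary map ∂_1: C_1 → C_0 sends each edge [p,q] (with p < q) to q − p. For instance
  ∂[5,6] = [6] − [5].
This gives a 9×9 integer matrix of rank 6; reducing to Smith normal form yields diagonal entries (1,1,1,1,1,1).

Computing H_k = (kernel of ∂_k) / (image of ∂_{k+1}):

  H_0: rank C_0 − rank ∂_1 = 9 − 6 = 3, and the invariant factors of ∂_1 are all 1, so H_0 ≅ Z^3.
  H_1: rank ker ∂_1 − rank ∂_2 = (9 − 6) − 0 = 3, and there is no ∂_2, so H_1 ≅ Z^3.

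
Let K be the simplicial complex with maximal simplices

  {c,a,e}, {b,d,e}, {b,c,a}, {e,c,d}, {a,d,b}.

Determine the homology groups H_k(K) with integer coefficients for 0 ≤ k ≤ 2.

Fix the vertex order a < b < c < d < e and write every simplex with vertices in increasing order. Then dim K = 2 and the simplices of K are:

  0-simplices (5): a, b, c, d, e
  1-simplices (10): ab, ac, ad, ae, bc, bd, be, cd, ce, de
  2-simplices (5): abc, abd, ace, bde, cde

Hence C_0 ≅ Z^5, C_1 ≅ Z^10, C_2 ≅ Z^5.

The boundary map ∂_1: C_1 → C_0 sends each edge [p,q] (with p < q) to q − p. For instance
  ∂ad = d − a.
As a 5×10 matrix over Z this has rank 4, with invariant factors (1,1,1,1).

The boundary map ∂_2: C_2 → C_1 acts by ∂[p,q,r] = [q,r] − [p,r] + [p,q]. For instance
  ∂ace = ce − ae + ac,
  ∂abd = bd − ad + ab.
As a 10×5 matrix over Z this has rank 5, with invariant factors (1,1,1,1,1).

Computing H_k = (kernel of ∂_k) / (image of ∂_{k+1}):

  H_0: rank C_0 − rank ∂_1 = 5 − 4 = 1, and the invariant factors of ∂_1 are all 1, so H_0 ≅ Z.
  H_1: rank ker ∂_1 − rank ∂_2 = (10 − 4) − 5 = 1, and the invariant factors of ∂_2 are all 1, so H_1 ≅ Z.
  H_2: rank ker ∂_2 − rank ∂_3 = (5 − 5) − 0 = 0, and there is no ∂_3, so H_2 ≅ 0.

H_0 = Z,  H_1 = Z,  H_2 = 0.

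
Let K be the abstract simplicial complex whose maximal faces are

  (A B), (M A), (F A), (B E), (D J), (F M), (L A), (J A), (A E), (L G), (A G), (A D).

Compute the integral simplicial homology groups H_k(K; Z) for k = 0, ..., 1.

H_0 ≅ Z,  H_1 ≅ Z^4.

Take the total order A < B < D < E < F < G < J < L < M on the vertex set. Then K (dimension 1) consists of the simplices:

  0-simplices (9): A, B, D, E, F, G, J, L, M
  1-simplices (12): AB, AD, AE, AF, AG, AJ, AL, AM, BE, DJ, FM, GL

so the chain groups are C_0 ≅ Z^9, C_1 ≅ Z^12.

∂_1: C_1 → C_0 is given by ∂[p,q] = [q] − [p]. For instance
  ∂AD = D − A.
This gives a 9×12 integer matrix of rank 8; reducing to Smith normal form yields diagonal entries (1,1,1,1,1,1,1,1).

From H_k ≅ ker(∂_k) / im(∂_{k+1}) we obtain:

  H_0: rank C_0 − rank ∂_1 = 9 − 8 = 1, and the invariant factors of ∂_1 are all 1, so H_0 = Z.
  H_1: rank ker ∂_1 − rank ∂_2 = (12 − 8) − 0 = 4, and there is no ∂_2, so H_1 = Z^4.

As a check, the Euler characteristic is 9 − 12 = -3, which agrees with 1 − 4 = -3.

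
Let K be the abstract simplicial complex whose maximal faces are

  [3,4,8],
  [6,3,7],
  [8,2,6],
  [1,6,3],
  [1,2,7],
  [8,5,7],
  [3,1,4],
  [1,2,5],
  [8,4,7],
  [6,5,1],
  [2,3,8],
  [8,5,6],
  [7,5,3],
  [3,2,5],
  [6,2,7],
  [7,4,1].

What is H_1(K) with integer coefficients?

K has 8 vertices, 24 edges, 16 triangles.
rank ∂_1 = 7, rank ∂_2 = 15 ⇒ b_1 = 24 − 7 − 15 = 2; all invariant factors of ∂_2 are 1 so no torsion. So H_1 ≅ Z^2.

H_1 ≅ Z^2.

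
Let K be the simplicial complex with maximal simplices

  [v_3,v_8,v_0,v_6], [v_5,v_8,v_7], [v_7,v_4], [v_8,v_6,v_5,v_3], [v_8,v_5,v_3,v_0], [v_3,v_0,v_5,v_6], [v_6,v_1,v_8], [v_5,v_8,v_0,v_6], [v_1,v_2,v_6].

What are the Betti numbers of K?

K has 9 vertices, 17 edges, 13 triangles, 5 3-simplices.
rank ∂_0 = 0, rank ∂_1 = 8 ⇒ b_0 = 9 − 0 − 8 = 1; all invariant factors of ∂_1 are 1 so no torsion. So H_0 = Z.
rank ∂_1 = 8, rank ∂_2 = 9 ⇒ b_1 = 17 − 8 − 9 = 0; all invariant factors of ∂_2 are 1 so no torsion. So H_1 = 0.
rank ∂_2 = 9, rank ∂_3 = 4 ⇒ b_2 = 13 − 9 − 4 = 0; all invariant factors of ∂_3 are 1 so no torsion. So H_2 = 0.
rank ∂_3 = 4, rank ∂_4 = 0 ⇒ b_3 = 5 − 4 − 0 = 1. So H_3 = Z.

b_0 = 1, b_1 = 0, b_2 = 0, b_3 = 1.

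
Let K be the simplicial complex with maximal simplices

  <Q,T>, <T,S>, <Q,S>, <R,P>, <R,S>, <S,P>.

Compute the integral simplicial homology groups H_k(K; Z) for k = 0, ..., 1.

Order the vertices as P < Q < R < S < T. Listing each simplex with vertices in this order, K has dimension 1 with simplices:

  0-simplices (5): P, Q, R, S, T
  1-simplices (6): PR, PS, QS, QT, RS, ST

so the chain groups are C_0 ≅ Z^5, C_1 ≅ Z^6.

∂_1: C_1 → C_0 is given by ∂[p,q] = [q] − [p]. For instance
  ∂PS = S − P.
The resulting 5×6 matrix has rank 4, and its Smith normal form has invariant factors (1,1,1,1).

Reading off H_k = ker ∂_k / im ∂_{k+1}:

  H_0: rank C_0 − rank ∂_1 = 5 − 4 = 1, and the invariant factors of ∂_1 are all 1, so H_0 ≅ Z.
  H_1: rank ker ∂_1 − rank ∂_2 = (6 − 4) − 0 = 2, and there is no ∂_2, so H_1 ≅ Z^2.

As a check, the Euler characteristic is 5 − 6 = -1, which agrees with 1 − 2 = -1.
(K is a triangulation of a wedge of 2 circles.)

H_0 = Z,  H_1 = Z^2.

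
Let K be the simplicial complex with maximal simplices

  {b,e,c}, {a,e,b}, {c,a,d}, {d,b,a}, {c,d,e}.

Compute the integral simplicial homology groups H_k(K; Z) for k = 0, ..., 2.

Fix the vertex order a < b < c < d < e and write every simplex with vertices in increasing order. Then dim K = 2 and the simplices of K are:

  0-simplices (5): a, b, c, d, e
  1-simplices (10): ab, ac, ad, ae, bc, bd, be, cd, ce, de
  2-simplices (5): abd, abe, acd, bce, cde

so the chain groups are C_0 ≅ Z^5, C_1 ≅ Z^10, C_2 ≅ Z^5.

∂_1: C_1 → C_0 sends each edge [p,q] (with p < q) to q − p. For instance
  ∂ce = e − c.
The resulting 5×10 matrix has rank 4, and its Smith normal form has invariant factors (1,1,1,1).

The boundary map ∂_2: C_2 → C_1 maps a triangle to the signed sum of its edges. For instance
  ∂bce = ce − be + bc,
  ∂acd = cd − ad + ac.
The 10×5 boundary matrix has rank 5 and Smith normal form diag(1,1,1,1,1).

From H_k ≅ ker(∂_k) / im(∂_{k+1}) we obtain:

  H_0: rank C_0 − rank ∂_1 = 5 − 4 = 1, and the invariant factors of ∂_1 are all 1, so H_0 = Z.
  H_1: rank ker ∂_1 − rank ∂_2 = (10 − 4) − 5 = 1, and the invariant factors of ∂_2 are all 1, so H_1 = Z.
  H_2: rank ker ∂_2 − rank ∂_3 = (5 − 5) − 0 = 0, and there is no ∂_3, so H_2 = 0.

H_0 = Z,  H_1 = Z,  H_2 = 0.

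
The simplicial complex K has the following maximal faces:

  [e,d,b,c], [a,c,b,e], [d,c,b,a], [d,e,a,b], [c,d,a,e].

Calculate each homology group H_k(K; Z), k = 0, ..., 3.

We work with the vertex ordering a < b < c < d < e. The simplices of K, each written with vertices in increasing order, are:

  0-simplices (5): a, b, c, d, e
  1-simplices (10): ab, ac, ad, ae, bc, bd, be, cd, ce, de
  2-simplices (10): abc, abd, abe, acd, ace, ade, bcd, bce, bde, cde
  3-simplices (5): abcd, abce, abde, acde, bcde

so the chain groups are C_0 ≅ Z^5, C_1 ≅ Z^10, C_2 ≅ Z^10, C_3 ≅ Z^5.

Boundary ∂_1: C_1 → C_0 maps an edge to its endpoints' difference, ∂[p,q] = q − p.
The 5×10 boundary matrix has rank 4 and Smith normal form diag(1,1,1,1).

The boundary map ∂_2: C_2 → C_1 maps a triangle to the signed sum of its edges. For instance
  ∂abe = be − ae + ab,
  ∂abd = bd − ad + ab.
The resulting 10×10 matrix has rank 6, and its Smith normal form has invariant factors (1,1,1,1,1,1).

Boundary ∂_3: C_3 → C_2 sends each 3-simplex σ to the alternating sum Σ_i (−1)^i (σ with its i-th vertex removed). For instance
  ∂acde = cde − ade + ace − acd,
  ∂abcd = bcd − acd + abd − abc.
This gives a 10×5 integer matrix of rank 4; reducing to Smith normal form yields diagonal entries (1,1,1,1).

Computing H_k = (kernel of ∂_k) / (image of ∂_{k+1}):

  H_0: rank C_0 − rank ∂_1 = 5 − 4 = 1, and the invariant factors of ∂_1 are all 1, so H_0 = Z.
  H_1: rank ker ∂_1 − rank ∂_2 = (10 − 4) − 6 = 0, and the invariant factors of ∂_2 are all 1, so H_1 = 0.
  H_2: rank ker ∂_2 − rank ∂_3 = (10 − 6) − 4 = 0, and the invariant factors of ∂_3 are all 1, so H_2 = 0.
  H_3: rank ker ∂_3 − rank ∂_4 = (5 − 4) − 0 = 1, and there is no ∂_4, so H_3 = Z.

As a check, the Euler characteristic is 5 − 10 + 10 − 5 = 0, which agrees with 1 − 0 + 0 − 1 = 0.

H_0 ≅ Z,  H_1 = 0,  H_2 = 0,  H_3 ≅ Z.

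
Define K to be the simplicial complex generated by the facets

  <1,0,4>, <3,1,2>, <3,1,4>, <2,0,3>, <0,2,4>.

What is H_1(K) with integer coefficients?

Fix the vertex order 0 < 1 < 2 < 3 < 4 and write every simplex with vertices in increasing order. Then dim K = 2 and the simplices of K are:

  0-simplices (5): [0], [1], [2], [3], [4]
  1-simplices (10): [0,1], [0,2], [0,3], [0,4], [1,2], [1,3], [1,4], [2,3], [2,4], [3,4]
  2-simplices (5): [0,1,4], [0,2,3], [0,2,4], [1,2,3], [1,3,4]

Hence C_0 ≅ Z^5, C_1 ≅ Z^10, C_2 ≅ Z^5.

The boundary map ∂_1: C_1 → C_0 is given by ∂[p,q] = [q] − [p].
The resulting 5×10 matrix has rank 4, and its Smith normal form has invariant factors (1,1,1,1).

Boundary ∂_2: C_2 → C_1 sends each 2-simplex [p,q,r] to [q,r] − [p,r] + [p,q]. For instance
  ∂[1,2,3] = [2,3] − [1,3] + [1,2],
  ∂[1,3,4] = [3,4] − [1,4] + [1,3].
The resulting 10×5 matrix has rank 5, and its Smith normal form has invariant factors (1,1,1,1,1).

Computing H_k = (kernel of ∂_k) / (image of ∂_{k+1}):

  H_1: rank ker ∂_1 − rank ∂_2 = (10 − 4) − 5 = 1, and the invariant factors of ∂_2 are all 1, so H_1 ≅ Z.

H_1 = Z.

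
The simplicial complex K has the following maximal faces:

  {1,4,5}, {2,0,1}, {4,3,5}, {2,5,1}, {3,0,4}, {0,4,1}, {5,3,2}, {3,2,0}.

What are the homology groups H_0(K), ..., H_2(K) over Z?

H_0 = Z,  H_1 = 0,  H_2 = Z.

We work with the vertex ordering 0 < 1 < 2 < 3 < 4 < 5. The simplices of K, each written with vertices in increasing order, are:

  0-simplices (6): [0], [1], [2], [3], [4], [5]
  1-simplices (12): [0,1], [0,2], [0,3], [0,4], [1,2], [1,4], [1,5], [2,3], [2,5], [3,4], [3,5], [4,5]
  2-simplices (8): [0,1,2], [0,1,4], [0,2,3], [0,3,4], [1,2,5], [1,4,5], [2,3,5], [3,4,5]

giving chain groups C_0 ≅ Z^6, C_1 ≅ Z^12, C_2 ≅ Z^8.

∂_1: C_1 → C_0 is given by ∂[p,q] = [q] − [p]. For instance
  ∂[0,1] = [1] − [0].
The resulting 6×12 matrix has rank 5, and its Smith normal form has invariant factors (1,1,1,1,1).

∂_2: C_2 → C_1 sends each 2-simplex [p,q,r] to [q,r] − [p,r] + [p,q]. For instance
  ∂[0,1,2] = [1,2] − [0,2] + [0,1],
  ∂[1,2,5] = [2,5] − [1,5] + [1,2].
The resulting 12×8 matrix has rank 7, and its Smith normal form has invariant factors (1,1,1,1,1,1,1).

From H_k ≅ ker(∂_k) / im(∂_{k+1}) we obtain:

  H_0: rank C_0 − rank ∂_1 = 6 − 5 = 1, and the invariant factors of ∂_1 are all 1, so H_0 = Z.
  H_1: rank ker ∂_1 − rank ∂_2 = (12 − 5) − 7 = 0, and the invariant factors of ∂_2 are all 1, so H_1 = 0.
  H_2: rank ker ∂_2 − rank ∂_3 = (8 − 7) − 0 = 1, and there is no ∂_3, so H_2 = Z.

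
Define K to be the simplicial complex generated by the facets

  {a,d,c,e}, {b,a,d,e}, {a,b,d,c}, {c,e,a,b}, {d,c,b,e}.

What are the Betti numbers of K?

b_0 = 1, b_1 = 0, b_2 = 0, b_3 = 1.

Fix the vertex order a < b < c < d < e and write every simplex with vertices in increasing order. Then dim K = 3 and the simplices of K are:

  0-simplices (5): a, b, c, d, e
  1-simplices (10): ab, ac, ad, ae, bc, bd, be, cd, ce, de
  2-simplices (10): abc, abd, abe, acd, ace, ade, bcd, bce, bde, cde
  3-simplices (5): abcd, abce, abde, acde, bcde

Hence C_0 ≅ Z^5, C_1 ≅ Z^10, C_2 ≅ Z^10, C_3 ≅ Z^5.

The boundary map ∂_1: C_1 → C_0 sends each edge [p,q] (with p < q) to q − p. For instance
  ∂bc = c − b.
This gives a 5×10 integer matrix of rank 4; reducing to Smith normal form yields diagonal entries (1,1,1,1).

The boundary map ∂_2: C_2 → C_1 maps a triangle to the signed sum of its edges. For instance
  ∂cde = de − ce + cd,
  ∂abc = bc − ac + ab.
The resulting 10×10 matrix has rank 6, and its Smith normal form has invariant factors (1,1,1,1,1,1).

∂_3: C_3 → C_2 sends each 3-simplex σ to the alternating sum Σ_i (−1)^i (σ with its i-th vertex removed). For instance
  ∂bcde = cde − bde + bce − bcd,
  ∂abce = bce − ace + abe − abc.
This gives a 10×5 integer matrix of rank 4; reducing to Smith normal form yields diagonal entries (1,1,1,1).

From H_k ≅ ker(∂_k) / im(∂_{k+1}) we obtain:

  H_0: rank C_0 − rank ∂_1 = 5 − 4 = 1, and the invariant factors of ∂_1 are all 1, so H_0 ≅ Z.
  H_1: rank ker ∂_1 − rank ∂_2 = (10 − 4) − 6 = 0, and the invariant factors of ∂_2 are all 1, so H_1 ≅ 0.
  H_2: rank ker ∂_2 − rank ∂_3 = (10 − 6) − 4 = 0, and the invariant factors of ∂_3 are all 1, so H_2 ≅ 0.
  H_3: rank ker ∂_3 − rank ∂_4 = (5 − 4) − 0 = 1, and there is no ∂_4, so H_3 ≅ Z.

As a check, the Euler characteristic is 5 − 10 + 10 − 5 = 0, which agrees with 1 − 0 + 0 − 1 = 0.

Hence the Betti numbers are b_0 = 1, b_1 = 0, b_2 = 0, b_3 = 1.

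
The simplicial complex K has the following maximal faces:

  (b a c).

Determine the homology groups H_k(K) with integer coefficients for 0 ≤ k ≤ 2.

H_0 ≅ Z,  H_1 = 0,  H_2 = 0.

Take the total order a < b < c on the vertex set. Then K (dimension 2) consists of the simplices:

  0-simplices (3): a, b, c
  1-simplices (3): ab, ac, bc
  2-simplices (1): abc

so the chain groups are C_0 ≅ Z^3, C_1 ≅ Z^3, C_2 ≅ Z^1.

Boundary ∂_1: C_1 → C_0 maps an edge to its endpoints' difference, ∂[p,q] = q − p. For instance
  ∂bc = c − b.
As a 3×3 matrix over Z this has rank 2, with invariant factors (1,1).

∂_2: C_2 → C_1 sends each 2-simplex [p,q,r] to [q,r] − [p,r] + [p,q]. For instance
  ∂abc = bc − ac + ab.
This gives a 3×1 integer matrix of rank 1; reducing to Smith normal form yields diagonal entries (1).

Reading off H_k = ker ∂_k / im ∂_{k+1}:

  H_0: rank C_0 − rank ∂_1 = 3 − 2 = 1, and the invariant factors of ∂_1 are all 1, so H_0 ≅ Z.
  H_1: rank ker ∂_1 − rank ∂_2 = (3 − 2) − 1 = 0, and the invariant factors of ∂_2 are all 1, so H_1 ≅ 0.
  H_2: rank ker ∂_2 − rank ∂_3 = (1 − 1) − 0 = 0, and there is no ∂_3, so H_2 ≅ 0.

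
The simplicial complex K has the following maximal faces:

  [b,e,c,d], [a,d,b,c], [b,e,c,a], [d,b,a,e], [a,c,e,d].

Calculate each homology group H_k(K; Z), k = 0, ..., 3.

H_0 = Z,  H_1 = 0,  H_2 = 0,  H_3 = Z.

Take the total order a < b < c < d < e on the vertex set. Then K (dimension 3) consists of the simplices:

  0-simplices (5): a, b, c, d, e
  1-simplices (10): ab, ac, ad, ae, bc, bd, be, cd, ce, de
  2-simplices (10): abc, abd, abe, acd, ace, ade, bcd, bce, bde, cde
  3-simplices (5): abcd, abce, abde, acde, bcde

Hence C_0 ≅ Z^5, C_1 ≅ Z^10, C_2 ≅ Z^10, C_3 ≅ Z^5.

The boundary map ∂_1: C_1 → C_0 maps an edge to its endpoints' difference, ∂[p,q] = q − p.
This gives a 5×10 integer matrix of rank 4; reducing to Smith normal form yields diagonal entries (1,1,1,1).

∂_2: C_2 → C_1 acts by ∂[p,q,r] = [q,r] − [p,r] + [p,q]. For instance
  ∂abc = bc − ac + ab,
  ∂cde = de − ce + cd.
The resulting 10×10 matrix has rank 6, and its Smith normal form has invariant factors (1,1,1,1,1,1).

Boundary ∂_3: C_3 → C_2 sends each 3-simplex σ to the alternating sum Σ_i (−1)^i (σ with its i-th vertex removed). For instance
  ∂acde = cde − ade + ace − acd,
  ∂abde = bde − ade + abe − abd.
This gives a 10×5 integer matrix of rank 4; reducing to Smith normal form yields diagonal entries (1,1,1,1).

Reading off H_k = ker ∂_k / im ∂_{k+1}:

  H_0: rank C_0 − rank ∂_1 = 5 − 4 = 1, and the invariant factors of ∂_1 are all 1, so H_0 = Z.
  H_1: rank ker ∂_1 − rank ∂_2 = (10 − 4) − 6 = 0, and the invariant factors of ∂_2 are all 1, so H_1 = 0.
  H_2: rank ker ∂_2 − rank ∂_3 = (10 − 6) − 4 = 0, and the invariant factors of ∂_3 are all 1, so H_2 = 0.
  H_3: rank ker ∂_3 − rank ∂_4 = (5 − 4) − 0 = 1, and there is no ∂_4, so H_3 = Z.

As a check, the Euler characteristic is 5 − 10 + 10 − 5 = 0, which agrees with 1 − 0 + 0 − 1 = 0.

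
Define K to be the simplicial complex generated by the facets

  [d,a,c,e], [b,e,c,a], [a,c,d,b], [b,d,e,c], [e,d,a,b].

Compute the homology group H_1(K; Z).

Fix the vertex order a < b < c < d < e and write every simplex with vertices in increasing order. Then dim K = 3 and the simplices of K are:

  0-simplices (5): a, b, c, d, e
  1-simplices (10): ab, ac, ad, ae, bc, bd, be, cd, ce, de
  2-simplices (10): abc, abd, abe, acd, ace, ade, bcd, bce, bde, cde
  3-simplices (5): abcd, abce, abde, acde, bcde

Hence C_0 ≅ Z^5, C_1 ≅ Z^10, C_2 ≅ Z^10, C_3 ≅ Z^5.

Boundary ∂_1: C_1 → C_0 is given by ∂[p,q] = [q] − [p]. For instance
  ∂ab = b − a.
The resulting 5×10 matrix has rank 4, and its Smith normal form has invariant factors (1,1,1,1).

Boundary ∂_2: C_2 → C_1 acts by ∂[p,q,r] = [q,r] − [p,r] + [p,q]. For instance
  ∂abd = bd − ad + ab,
  ∂bde = de − be + bd.
The 10×10 boundary matrix has rank 6 and Smith normal form diag(1,1,1,1,1,1).

Boundary ∂_3: C_3 → C_2 sends each 3-simplex σ to the alternating sum Σ_i (−1)^i (σ with its i-th vertex removed). For instance
  ∂acde = cde − ade + ace − acd,
  ∂bcde = cde − bde + bce − bcd.
As a 10×5 matrix over Z this has rank 4, with invariant factors (1,1,1,1).

Reading off H_k = ker ∂_k / im ∂_{k+1}:

  H_1: rank ker ∂_1 − rank ∂_2 = (10 − 4) − 6 = 0, and the invariant factors of ∂_2 are all 1, so H_1 = 0.

H_1 = 0.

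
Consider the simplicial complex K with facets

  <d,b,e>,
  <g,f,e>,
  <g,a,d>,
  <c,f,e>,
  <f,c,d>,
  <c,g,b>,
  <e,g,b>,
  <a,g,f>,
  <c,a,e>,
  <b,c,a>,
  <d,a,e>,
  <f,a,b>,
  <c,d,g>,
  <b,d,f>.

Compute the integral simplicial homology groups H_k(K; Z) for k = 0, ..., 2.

H_0 ≅ Z,  H_1 ≅ Z^2,  H_2 ≅ Z.

We work with the vertex ordering a < b < c < d < e < f < g. The simplices of K, each written with vertices in increasing order, are:

  0-simplices (7): a, b, c, d, e, f, g
  1-simplices (21): ab, ac, ad, ae, af, ag, bc, bd, be, bf, bg, cd, ce, cf, cg, de, df, dg, ef, eg, fg
  2-simplices (14): abc, abf, ace, ade, adg, afg, bcg, bde, bdf, beg, cdf, cdg, cef, efg

so the chain groups are C_0 ≅ Z^7, C_1 ≅ Z^21, C_2 ≅ Z^14.

Boundary ∂_1: C_1 → C_0 is given by ∂[p,q] = [q] − [p]. For instance
  ∂ae = e − a.
This gives a 7×21 integer matrix of rank 6; reducing to Smith normal form yields diagonal entries (1,1,1,1,1,1).

The boundary map ∂_2: C_2 → C_1 sends each 2-simplex [p,q,r] to [q,r] − [p,r] + [p,q]. For instance
  ∂afg = fg − ag + af,
  ∂abc = bc − ac + ab.
This gives a 21×14 integer matrix of rank 13; reducing to Smith normal form yields diagonal entries (1,1,1,1,1,1,1,1,1,1,1,1,1).

Now H_k = ker ∂_k / im ∂_{k+1}, so:

  H_0: rank C_0 − rank ∂_1 = 7 − 6 = 1, and the invariant factors of ∂_1 are all 1, so H_0 ≅ Z.
  H_1: rank ker ∂_1 − rank ∂_2 = (21 − 6) − 13 = 2, and the invariant factors of ∂_2 are all 1, so H_1 ≅ Z^2.
  H_2: rank ker ∂_2 − rank ∂_3 = (14 − 13) − 0 = 1, and there is no ∂_3, so H_2 ≅ Z.

(K is a triangulation of the torus T^2.)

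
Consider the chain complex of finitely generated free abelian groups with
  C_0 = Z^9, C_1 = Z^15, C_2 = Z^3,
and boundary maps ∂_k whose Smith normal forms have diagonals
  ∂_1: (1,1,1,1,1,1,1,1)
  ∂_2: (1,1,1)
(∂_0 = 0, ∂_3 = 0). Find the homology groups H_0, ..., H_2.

H_0 = Z,  H_1 = Z^4,  H_2 = 0.

H_0: b_0 = 9 − 0 − 8 = 1; torsion from ∂_1 factors > 1: none. So H_0 = Z.
H_1: b_1 = 15 − 8 − 3 = 4; torsion from ∂_2 factors > 1: none. So H_1 = Z^4.
H_2: b_2 = 3 − 3 − 0 = 0; torsion from ∂_3 factors > 1: none. So H_2 = 0.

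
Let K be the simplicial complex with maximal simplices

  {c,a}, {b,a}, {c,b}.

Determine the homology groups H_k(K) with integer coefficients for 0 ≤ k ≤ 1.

We work with the vertex ordering a < b < c. The simplices of K, each written with vertices in increasing order, are:

  0-simplices (3): a, b, c
  1-simplices (3): ab, ac, bc

Hence C_0 ≅ Z^3, C_1 ≅ Z^3.

The boundary map ∂_1: C_1 → C_0 sends each edge [p,q] (with p < q) to q − p. For instance
  ∂ac = c − a.
The 3×3 boundary matrix has rank 2 and Smith normal form diag(1,1).

Now H_k = ker ∂_k / im ∂_{k+1}, so:

  H_0: rank C_0 − rank ∂_1 = 3 − 2 = 1, and the invariant factors of ∂_1 are all 1, so H_0 ≅ Z.
  H_1: rank ker ∂_1 − rank ∂_2 = (3 − 2) − 0 = 1, and there is no ∂_2, so H_1 ≅ Z.

As a check, the Euler characteristic is 3 − 3 = 0, which agrees with 1 − 1 = 0.
(K is a triangulation of the circle S^1.)

H_0 ≅ Z,  H_1 ≅ Z.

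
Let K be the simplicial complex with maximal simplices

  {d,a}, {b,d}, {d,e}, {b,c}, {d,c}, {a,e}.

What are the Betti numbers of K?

K has 5 vertices, 6 edges.
rank ∂_0 = 0, rank ∂_1 = 4 ⇒ b_0 = 5 − 0 − 4 = 1; all invariant factors of ∂_1 are 1 so no torsion. So H_0 ≅ Z.
rank ∂_1 = 4, rank ∂_2 = 0 ⇒ b_1 = 6 − 4 − 0 = 2. So H_1 ≅ Z^2.

b_0 = 1, b_1 = 2.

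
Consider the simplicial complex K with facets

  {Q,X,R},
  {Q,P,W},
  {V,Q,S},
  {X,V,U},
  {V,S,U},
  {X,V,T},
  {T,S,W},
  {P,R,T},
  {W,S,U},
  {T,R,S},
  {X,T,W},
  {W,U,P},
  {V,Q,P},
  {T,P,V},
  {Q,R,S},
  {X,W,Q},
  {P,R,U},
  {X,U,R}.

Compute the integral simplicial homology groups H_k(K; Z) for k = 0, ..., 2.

Order the vertices as P < Q < R < S < T < U < V < W < X. Listing each simplex with vertices in this order, K has dimension 2 with simplices:

  0-simplices (9): P, Q, R, S, T, U, V, W, X
  1-simplices (27): PQ, PR, PT, PU, PV, PW, QR, QS, QV, QW, QX, RS, RT, RU, RX, ST, SU, SV, SW, TV, TW, TX, UV, UW, UX, VX, WX
  2-simplices (18): PQV, PQW, PRT, PRU, PTV, PUW, QRS, QRX, QSV, QWX, RST, RUX, STW, SUV, SUW, TVX, TWX, UVX

so the chain groups are C_0 ≅ Z^9, C_1 ≅ Z^27, C_2 ≅ Z^18.

∂_1: C_1 → C_0 is given by ∂[p,q] = [q] − [p].
As a 9×27 matrix over Z this has rank 8, with invariant factors (1,1,1,1,1,1,1,1).

∂_2: C_2 → C_1 maps a triangle to the signed sum of its edges. For instance
  ∂PRU = RU − PU + PR,
  ∂STW = TW − SW + ST.
The resulting 27×18 matrix has rank 17, and its Smith normal form has invariant factors (1,1,1,1,1,1,1,1,1,1,1,1,1,1,1,1,1).

Reading off H_k = ker ∂_k / im ∂_{k+1}:

  H_0: rank C_0 − rank ∂_1 = 9 − 8 = 1, and the invariant factors of ∂_1 are all 1, so H_0 = Z.
  H_1: rank ker ∂_1 − rank ∂_2 = (27 − 8) − 17 = 2, and the invariant factors of ∂_2 are all 1, so H_1 = Z^2.
  H_2: rank ker ∂_2 − rank ∂_3 = (18 − 17) − 0 = 1, and there is no ∂_3, so H_2 = Z.

As a check, the Euler characteristic is 9 − 27 + 18 = 0, which agrees with 1 − 2 + 1 = 0.

H_0 = Z,  H_1 = Z^2,  H_2 = Z.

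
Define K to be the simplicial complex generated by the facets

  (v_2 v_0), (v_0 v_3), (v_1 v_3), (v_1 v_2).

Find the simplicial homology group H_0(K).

H_0 = Z.

Fix the vertex order v_0 < v_1 < v_2 < v_3 and write every simplex with vertices in increasing order. Then dim K = 1 and the simplices of K are:

  0-simplices (4): [v_0], [v_1], [v_2], [v_3]
  1-simplices (4): [v_0,v_2], [v_0,v_3], [v_1,v_2], [v_1,v_3]

Hence C_0 ≅ Z^4, C_1 ≅ Z^4.

The boundary map ∂_1: C_1 → C_0 maps an edge to its endpoints' difference, ∂[p,q] = q − p.
As a 4×4 matrix over Z this has rank 3, with invariant factors (1,1,1).

Reading off H_k = ker ∂_k / im ∂_{k+1}:

  H_0: rank C_0 − rank ∂_1 = 4 − 3 = 1, and the invariant factors of ∂_1 are all 1, so H_0 = Z.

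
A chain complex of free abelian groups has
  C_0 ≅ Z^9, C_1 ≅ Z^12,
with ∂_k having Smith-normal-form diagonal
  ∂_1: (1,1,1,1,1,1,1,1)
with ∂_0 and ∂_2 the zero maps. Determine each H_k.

H_0 ≅ Z,  H_1 ≅ Z^4.

H_0: b_0 = 9 − 0 − 8 = 1; torsion from ∂_1 factors > 1: none. So H_0 ≅ Z.
H_1: b_1 = 12 − 8 − 0 = 4; torsion from ∂_2 factors > 1: none. So H_1 ≅ Z^4.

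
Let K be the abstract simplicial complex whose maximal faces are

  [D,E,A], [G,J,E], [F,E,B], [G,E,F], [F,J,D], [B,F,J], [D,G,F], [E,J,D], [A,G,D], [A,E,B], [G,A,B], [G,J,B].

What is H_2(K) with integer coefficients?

Take the total order A < B < D < E < F < G < J on the vertex set. Then K (dimension 2) consists of the simplices:

  0-simplices (7): A, B, D, E, F, G, J
  1-simplices (18): AB, AD, AE, AG, BE, BF, BG, BJ, DE, DF, DG, DJ, EF, EG, EJ, FG, FJ, GJ
  2-simplices (12): ABE, ABG, ADE, ADG, BEF, BFJ, BGJ, DEJ, DFG, DFJ, EFG, EGJ

so the chain groups are C_0 ≅ Z^7, C_1 ≅ Z^18, C_2 ≅ Z^12.

Boundary ∂_1: C_1 → C_0 maps an edge to its endpoints' difference, ∂[p,q] = q − p.
This gives a 7×18 integer matrix of rank 6; reducing to Smith normal form yields diagonal entries (1,1,1,1,1,1).

Boundary ∂_2: C_2 → C_1 maps a triangle to the signed sum of its edges. For instance
  ∂ADE = DE − AE + AD,
  ∂ADG = DG − AG + AD.
This gives a 18×12 integer matrix of rank 12; reducing to Smith normal form yields diagonal entries (1,1,1,1,1,1,1,1,1,1,1,2).

Computing H_k = (kernel of ∂_k) / (image of ∂_{k+1}):

  H_2: rank ker ∂_2 − rank ∂_3 = (12 − 12) − 0 = 0, and there is no ∂_3, so H_2 ≅ 0.

(K is a triangulation of the real projective plane RP^2.)

H_2 ≅ 0.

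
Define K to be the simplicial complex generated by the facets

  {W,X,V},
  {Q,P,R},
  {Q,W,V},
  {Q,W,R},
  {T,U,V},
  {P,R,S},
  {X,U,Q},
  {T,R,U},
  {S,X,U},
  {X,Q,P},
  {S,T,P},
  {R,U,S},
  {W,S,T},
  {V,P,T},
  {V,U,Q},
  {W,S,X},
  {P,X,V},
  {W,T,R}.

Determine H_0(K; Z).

H_0 ≅ Z.

Fix the vertex order P < Q < R < S < T < U < V < W < X and write every simplex with vertices in increasing order. Then dim K = 2 and the simplices of K are:

  0-simplices (9): P, Q, R, S, T, U, V, W, X
  1-simplices (27): PQ, PR, PS, PT, PV, PX, QR, QU, QV, QW, QX, RS, RT, RU, RW, ST, SU, SW, SX, TU, TV, TW, UV, UX, VW, VX, WX
  2-simplices (18): PQR, PQX, PRS, PST, PTV, PVX, QRW, QUV, QUX, QVW, RSU, RTU, RTW, STW, SUX, SWX, TUV, VWX

so the chain groups are C_0 ≅ Z^9, C_1 ≅ Z^27, C_2 ≅ Z^18.

The boundary map ∂_1: C_1 → C_0 maps an edge to its endpoints' difference, ∂[p,q] = q − p. For instance
  ∂WX = X − W.
The 9×27 boundary matrix has rank 8 and Smith normal form diag(1,1,1,1,1,1,1,1).

∂_2: C_2 → C_1 maps a triangle to the signed sum of its edges. For instance
  ∂PTV = TV − PV + PT,
  ∂RTW = TW − RW + RT.
This gives a 27×18 integer matrix of rank 18; reducing to Smith normal form yields diagonal entries (1,1,1,1,1,1,1,1,1,1,1,1,1,1,1,1,1,2).

Now H_k = ker ∂_k / im ∂_{k+1}, so:

  H_0: rank C_0 − rank ∂_1 = 9 − 8 = 1, and the invariant factors of ∂_1 are all 1, so H_0 = Z.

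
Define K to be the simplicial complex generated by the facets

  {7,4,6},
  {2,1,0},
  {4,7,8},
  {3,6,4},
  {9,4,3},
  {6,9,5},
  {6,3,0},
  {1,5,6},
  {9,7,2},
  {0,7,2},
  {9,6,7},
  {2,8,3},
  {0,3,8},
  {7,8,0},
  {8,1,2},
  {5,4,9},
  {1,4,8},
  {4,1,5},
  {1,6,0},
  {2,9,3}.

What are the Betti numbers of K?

b_0 = 1, b_1 = 1, b_2 = 0.

K has 10 vertices, 30 edges, 20 triangles.
rank ∂_0 = 0, rank ∂_1 = 9 ⇒ b_0 = 10 − 0 − 9 = 1; all invariant factors of ∂_1 are 1 so no torsion. So H_0 = Z.
rank ∂_1 = 9, rank ∂_2 = 20 ⇒ b_1 = 30 − 9 − 20 = 1; ∂_2 has invariant factor(s) [2] giving torsion. So H_1 = Z ⊕ Z/2.
rank ∂_2 = 20, rank ∂_3 = 0 ⇒ b_2 = 20 − 20 − 0 = 0. So H_2 = 0.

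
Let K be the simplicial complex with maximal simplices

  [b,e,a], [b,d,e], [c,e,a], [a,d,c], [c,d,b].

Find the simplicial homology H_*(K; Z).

H_0 = Z,  H_1 = Z,  H_2 = 0.

K has 5 vertices, 10 edges, 5 triangles.
rank ∂_0 = 0, rank ∂_1 = 4 ⇒ b_0 = 5 − 0 − 4 = 1; all invariant factors of ∂_1 are 1 so no torsion. So H_0 = Z.
rank ∂_1 = 4, rank ∂_2 = 5 ⇒ b_1 = 10 − 4 − 5 = 1; all invariant factors of ∂_2 are 1 so no torsion. So H_1 = Z.
rank ∂_2 = 5, rank ∂_3 = 0 ⇒ b_2 = 5 − 5 − 0 = 0. So H_2 = 0.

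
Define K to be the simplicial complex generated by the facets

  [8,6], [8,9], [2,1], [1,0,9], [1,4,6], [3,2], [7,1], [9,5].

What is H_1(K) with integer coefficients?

H_1 = Z.

K has 10 vertices, 12 edges, 2 triangles.
rank ∂_1 = 9, rank ∂_2 = 2 ⇒ b_1 = 12 − 9 − 2 = 1; all invariant factors of ∂_2 are 1 so no torsion. So H_1 ≅ Z.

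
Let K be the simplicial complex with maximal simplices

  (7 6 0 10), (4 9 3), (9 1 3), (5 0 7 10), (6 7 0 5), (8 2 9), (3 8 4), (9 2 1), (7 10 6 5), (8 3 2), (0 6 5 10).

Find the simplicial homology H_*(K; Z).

Fix the vertex order 0 < 1 < 2 < 3 < 4 < 5 < 6 < 7 < 8 < 9 < 10 and write every simplex with vertices in increasing order. Then dim K = 3 and the simplices of K are:

  0-simplices (11): [0], [1], [2], [3], [4], [5], [6], [7], [8], [9], [10]
  1-simplices (22): [0,5], [0,6], [0,7], [0,10], [1,2], [1,3], [1,9], [2,3], [2,8], [2,9], [3,4], [3,8], [3,9], [4,8], [4,9], [5,6], [5,7], [5,10], [6,7], [6,10], [7,10], [8,9]
  2-simplices (16): [0,5,6], [0,5,7], [0,5,10], [0,6,7], [0,6,10], [0,7,10], [1,2,9], [1,3,9], [2,3,8], [2,8,9], [3,4,8], [3,4,9], [5,6,7], [5,6,10], [5,7,10], [6,7,10]
  3-simplices (5): [0,5,6,7], [0,5,6,10], [0,5,7,10], [0,6,7,10], [5,6,7,10]

so the chain groups are C_0 ≅ Z^11, C_1 ≅ Z^22, C_2 ≅ Z^16, C_3 ≅ Z^5.

∂_1: C_1 → C_0 maps an edge to its endpoints' difference, ∂[p,q] = q − p. For instance
  ∂[1,3] = [3] − [1].
This gives a 11×22 integer matrix of rank 9; reducing to Smith normal form yields diagonal entries (1,1,1,1,1,1,1,1,1).

Boundary ∂_2: C_2 → C_1 sends each 2-simplex [p,q,r] to [q,r] − [p,r] + [p,q]. For instance
  ∂[0,7,10] = [7,10] − [0,10] + [0,7],
  ∂[0,6,10] = [6,10] − [0,10] + [0,6].
The 22×16 boundary matrix has rank 12 and Smith normal form diag(1,1,1,1,1,1,1,1,1,1,1,1).

The boundary map ∂_3: C_3 → C_2 sends each 3-simplex σ to the alternating sum Σ_i (−1)^i (σ with its i-th vertex removed). For instance
  ∂[0,5,6,10] = [5,6,10] − [0,6,10] + [0,5,10] − [0,5,6],
  ∂[0,5,7,10] = [5,7,10] − [0,7,10] + [0,5,10] − [0,5,7].
This gives a 16×5 integer matrix of rank 4; reducing to Smith normal form yields diagonal entries (1,1,1,1).

Now H_k = ker ∂_k / im ∂_{k+1}, so:

  H_0: rank C_0 − rank ∂_1 = 11 − 9 = 2, and the invariant factors of ∂_1 are all 1, so H_0 = Z^2.
  H_1: rank ker ∂_1 − rank ∂_2 = (22 − 9) − 12 = 1, and the invariant factors of ∂_2 are all 1, so H_1 = Z.
  H_2: rank ker ∂_2 − rank ∂_3 = (16 − 12) − 4 = 0, and the invariant factors of ∂_3 are all 1, so H_2 = 0.
  H_3: rank ker ∂_3 − rank ∂_4 = (5 − 4) − 0 = 1, and there is no ∂_4, so H_3 = Z.

(K is a triangulation of the disjoint union of the cylinder S^1 x I and the 3-sphere S^3.)

H_0 ≅ Z^2,  H_1 ≅ Z,  H_2 = 0,  H_3 ≅ Z.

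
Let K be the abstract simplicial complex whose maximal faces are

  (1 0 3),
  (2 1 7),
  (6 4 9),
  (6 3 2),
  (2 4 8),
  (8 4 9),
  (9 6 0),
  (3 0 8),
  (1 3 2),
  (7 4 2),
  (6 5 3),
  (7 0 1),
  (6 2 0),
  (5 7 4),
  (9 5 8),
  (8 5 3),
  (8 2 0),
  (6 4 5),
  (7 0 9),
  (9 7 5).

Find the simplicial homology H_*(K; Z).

H_0 = Z,  H_1 = Z ⊕ Z/2Z,  H_2 = 0.

Order the vertices as 0 < 1 < 2 < 3 < 4 < 5 < 6 < 7 < 8 < 9. Listing each simplex with vertices in this order, K has dimension 2 with simplices:

  0-simplices (10): [0], [1], [2], [3], [4], [5], [6], [7], [8], [9]
  1-simplices (30): (30 of them)
  2-simplices (20): (20 of them)

Hence C_0 ≅ Z^10, C_1 ≅ Z^30, C_2 ≅ Z^20.

Boundary ∂_1: C_1 → C_0 is given by ∂[p,q] = [q] − [p]. For instance
  ∂[0,2] = [2] − [0].
The resulting 10×30 matrix has rank 9, and its Smith normal form has invariant factors (1,1,1,1,1,1,1,1,1).

Boundary ∂_2: C_2 → C_1 acts by ∂[p,q,r] = [q,r] − [p,r] + [p,q]. For instance
  ∂[1,2,7] = [2,7] − [1,7] + [1,2],
  ∂[0,7,9] = [7,9] − [0,9] + [0,7].
As a 30×20 matrix over Z this has rank 20, with invariant factors (1,1,1,1,1,1,1,1,1,1,1,1,1,1,1,1,1,1,1,2).

Reading off H_k = ker ∂_k / im ∂_{k+1}:

  H_0: rank C_0 − rank ∂_1 = 10 − 9 = 1, and the invariant factors of ∂_1 are all 1, so H_0 ≅ Z.
  H_1: rank ker ∂_1 − rank ∂_2 = (30 − 9) − 20 = 1, and ∂_2 has invariant factor 2 > 1, so H_1 ≅ Z ⊕ Z/2Z.
  H_2: rank ker ∂_2 − rank ∂_3 = (20 − 20) − 0 = 0, and there is no ∂_3, so H_2 ≅ 0.

As a check, the Euler characteristic is 10 − 30 + 20 = 0, which agrees with 1 − 1 + 0 = 0.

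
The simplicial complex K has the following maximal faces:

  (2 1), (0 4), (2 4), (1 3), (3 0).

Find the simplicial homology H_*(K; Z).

K has 5 vertices, 5 edges.
rank ∂_0 = 0, rank ∂_1 = 4 ⇒ b_0 = 5 − 0 − 4 = 1; all invariant factors of ∂_1 are 1 so no torsion. So H_0 = Z.
rank ∂_1 = 4, rank ∂_2 = 0 ⇒ b_1 = 5 − 4 − 0 = 1. So H_1 = Z.

H_0 ≅ Z,  H_1 ≅ Z.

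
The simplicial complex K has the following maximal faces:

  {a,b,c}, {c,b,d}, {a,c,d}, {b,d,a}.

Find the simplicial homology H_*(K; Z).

H_0 ≅ Z,  H_1 = 0,  H_2 ≅ Z.

Fix the vertex order a < b < c < d and write every simplex with vertices in increasing order. Then dim K = 2 and the simplices of K are:

  0-simplices (4): a, b, c, d
  1-simplices (6): ab, ac, ad, bc, bd, cd
  2-simplices (4): abc, abd, acd, bcd

giving chain groups C_0 ≅ Z^4, C_1 ≅ Z^6, C_2 ≅ Z^4.

Boundary ∂_1: C_1 → C_0 sends each edge [p,q] (with p < q) to q − p.
The 4×6 boundary matrix has rank 3 and Smith normal form diag(1,1,1).

Boundary ∂_2: C_2 → C_1 acts by ∂[p,q,r] = [q,r] − [p,r] + [p,q]. For instance
  ∂abc = bc − ac + ab,
  ∂acd = cd − ad + ac.
This gives a 6×4 integer matrix of rank 3; reducing to Smith normal form yields diagonal entries (1,1,1).

From H_k ≅ ker(∂_k) / im(∂_{k+1}) we obtain:

  H_0: rank C_0 − rank ∂_1 = 4 − 3 = 1, and the invariant factors of ∂_1 are all 1, so H_0 ≅ Z.
  H_1: rank ker ∂_1 − rank ∂_2 = (6 − 3) − 3 = 0, and the invariant factors of ∂_2 are all 1, so H_1 ≅ 0.
  H_2: rank ker ∂_2 − rank ∂_3 = (4 − 3) − 0 = 1, and there is no ∂_3, so H_2 ≅ Z.

As a check, the Euler characteristic is 4 − 6 + 4 = 2, which agrees with 1 − 0 + 1 = 2.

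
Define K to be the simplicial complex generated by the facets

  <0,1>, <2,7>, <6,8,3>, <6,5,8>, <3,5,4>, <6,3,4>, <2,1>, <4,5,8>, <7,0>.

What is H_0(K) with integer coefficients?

H_0 ≅ Z^2.

Take the total order 0 < 1 < 2 < 3 < 4 < 5 < 6 < 7 < 8 on the vertex set. Then K (dimension 2) consists of the simplices:

  0-simplices (9): [0], [1], [2], [3], [4], [5], [6], [7], [8]
  1-simplices (14): [0,1], [0,7], [1,2], [2,7], [3,4], [3,5], [3,6], [3,8], [4,5], [4,6], [4,8], [5,6], [5,8], [6,8]
  2-simplices (5): [3,4,5], [3,4,6], [3,6,8], [4,5,8], [5,6,8]

giving chain groups C_0 ≅ Z^9, C_1 ≅ Z^14, C_2 ≅ Z^5.

Boundary ∂_1: C_1 → C_0 maps an edge to its endpoints' difference, ∂[p,q] = q − p.
This gives a 9×14 integer matrix of rank 7; reducing to Smith normal form yields diagonal entries (1,1,1,1,1,1,1).

∂_2: C_2 → C_1 acts by ∂[p,q,r] = [q,r] − [p,r] + [p,q]. For instance
  ∂[5,6,8] = [6,8] − [5,8] + [5,6],
  ∂[3,4,5] = [4,5] − [3,5] + [3,4].
The 14×5 boundary matrix has rank 5 and Smith normal form diag(1,1,1,1,1).

Now H_k = ker ∂_k / im ∂_{k+1}, so:

  H_0: rank C_0 − rank ∂_1 = 9 − 7 = 2, and the invariant factors of ∂_1 are all 1, so H_0 ≅ Z^2.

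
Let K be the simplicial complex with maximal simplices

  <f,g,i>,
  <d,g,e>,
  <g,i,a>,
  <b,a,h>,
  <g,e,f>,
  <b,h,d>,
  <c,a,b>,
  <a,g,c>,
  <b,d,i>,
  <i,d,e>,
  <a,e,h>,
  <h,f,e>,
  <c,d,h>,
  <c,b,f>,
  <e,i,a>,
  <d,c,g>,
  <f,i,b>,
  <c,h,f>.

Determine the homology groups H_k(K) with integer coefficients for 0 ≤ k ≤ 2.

We work with the vertex ordering a < b < c < d < e < f < g < h < i. The simplices of K, each written with vertices in increasing order, are:

  0-simplices (9): a, b, c, d, e, f, g, h, i
  1-simplices (27): ab, ac, ae, ag, ah, ai, bc, bd, bf, bh, bi, cd, cf, cg, ch, de, dg, dh, di, ef, eg, eh, ei, fg, fh, fi, gi
  2-simplices (18): abc, abh, acg, aeh, aei, agi, bcf, bdh, bdi, bfi, cdg, cdh, cfh, deg, dei, efg, efh, fgi

so the chain groups are C_0 ≅ Z^9, C_1 ≅ Z^27, C_2 ≅ Z^18.

∂_1: C_1 → C_0 is given by ∂[p,q] = [q] − [p].
As a 9×27 matrix over Z this has rank 8, with invariant factors (1,1,1,1,1,1,1,1).

Boundary ∂_2: C_2 → C_1 sends each 2-simplex [p,q,r] to [q,r] − [p,r] + [p,q]. For instance
  ∂abc = bc − ac + ab,
  ∂bcf = cf − bf + bc.
The resulting 27×18 matrix has rank 18, and its Smith normal form has invariant factors (1,1,1,1,1,1,1,1,1,1,1,1,1,1,1,1,1,2).

Now H_k = ker ∂_k / im ∂_{k+1}, so:

  H_0: rank C_0 − rank ∂_1 = 9 − 8 = 1, and the invariant factors of ∂_1 are all 1, so H_0 = Z.
  H_1: rank ker ∂_1 − rank ∂_2 = (27 − 8) − 18 = 1, and ∂_2 has invariant factor 2 > 1, so H_1 = Z × Z/2.
  H_2: rank ker ∂_2 − rank ∂_3 = (18 − 18) − 0 = 0, and there is no ∂_3, so H_2 = 0.

As a check, the Euler characteristic is 9 − 27 + 18 = 0, which agrees with 1 − 1 + 0 = 0.
(K is a triangulation of the Klein bottle.)

H_0 = Z,  H_1 = Z × Z/2,  H_2 = 0.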